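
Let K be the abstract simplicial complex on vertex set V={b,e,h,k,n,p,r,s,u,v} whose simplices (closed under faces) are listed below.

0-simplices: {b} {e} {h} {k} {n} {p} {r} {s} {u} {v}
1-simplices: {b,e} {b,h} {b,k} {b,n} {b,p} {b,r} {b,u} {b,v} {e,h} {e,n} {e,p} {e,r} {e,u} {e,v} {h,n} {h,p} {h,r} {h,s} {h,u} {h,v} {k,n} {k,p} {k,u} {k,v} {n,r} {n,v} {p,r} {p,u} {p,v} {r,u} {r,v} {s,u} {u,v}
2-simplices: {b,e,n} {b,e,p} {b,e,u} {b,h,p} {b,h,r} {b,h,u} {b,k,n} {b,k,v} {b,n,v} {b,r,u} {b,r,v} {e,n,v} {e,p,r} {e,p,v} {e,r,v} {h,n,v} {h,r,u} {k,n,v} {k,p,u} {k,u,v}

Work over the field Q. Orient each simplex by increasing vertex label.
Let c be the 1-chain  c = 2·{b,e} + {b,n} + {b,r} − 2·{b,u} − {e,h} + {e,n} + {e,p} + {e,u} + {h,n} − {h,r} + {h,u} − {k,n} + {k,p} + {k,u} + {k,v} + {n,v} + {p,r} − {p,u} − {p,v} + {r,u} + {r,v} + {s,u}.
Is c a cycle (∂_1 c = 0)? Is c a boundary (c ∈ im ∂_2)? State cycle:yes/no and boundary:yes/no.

n_0=10 n_1=33 n_2=20  [Q]
∂1: piv[be,bh,bk,bn,bp,br,bu,bv,hs] rk=9  ker:eh,en,ep,er,eu,ev,hn,hp,hr,hu,hv,kn,kp,ku,kv,nr,nv,pr,pu,pv,ru,rv,su,uv
∂2: piv[ben,bep,beu,bhp,bhr,bhu,bkn,bkv,bnv,bru,brv,env,epr,epv,erv,hnv,kpu,kuv] rk=18  ker:hru,knv
∂1c = −2·{b} − 2·{h} − 2·{k} + {n} + 3·{p} − {r} − {s} + 2·{u} + 2·{v}

cycle:no boundary:no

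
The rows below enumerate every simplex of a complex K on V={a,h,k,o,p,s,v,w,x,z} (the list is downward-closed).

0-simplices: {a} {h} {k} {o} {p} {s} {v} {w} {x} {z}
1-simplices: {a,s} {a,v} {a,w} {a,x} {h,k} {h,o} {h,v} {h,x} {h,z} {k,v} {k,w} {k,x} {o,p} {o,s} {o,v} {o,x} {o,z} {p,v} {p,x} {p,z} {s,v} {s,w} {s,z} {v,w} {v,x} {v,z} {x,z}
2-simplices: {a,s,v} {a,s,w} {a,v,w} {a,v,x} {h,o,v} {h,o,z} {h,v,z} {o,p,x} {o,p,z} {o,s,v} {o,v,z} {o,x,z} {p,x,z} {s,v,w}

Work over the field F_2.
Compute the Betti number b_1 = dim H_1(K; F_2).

n_0=10 n_1=27 n_2=14  [Z2]
∂1: piv[as,av,aw,ax,hk,ho,hv,hz,op] rk=9  ker:hx,kv,kw,kx,os,ov,ox,oz,pv,px,pz,sv,sw,sz,vw,vx,vz,xz
∂2: piv[asv,asw,avw,avx,hov,hoz,hvz,opx,opz,osv,oxz] rk=11  ker:ovz,pxz,svw
b_1=(27−9)−11=7

b_1=7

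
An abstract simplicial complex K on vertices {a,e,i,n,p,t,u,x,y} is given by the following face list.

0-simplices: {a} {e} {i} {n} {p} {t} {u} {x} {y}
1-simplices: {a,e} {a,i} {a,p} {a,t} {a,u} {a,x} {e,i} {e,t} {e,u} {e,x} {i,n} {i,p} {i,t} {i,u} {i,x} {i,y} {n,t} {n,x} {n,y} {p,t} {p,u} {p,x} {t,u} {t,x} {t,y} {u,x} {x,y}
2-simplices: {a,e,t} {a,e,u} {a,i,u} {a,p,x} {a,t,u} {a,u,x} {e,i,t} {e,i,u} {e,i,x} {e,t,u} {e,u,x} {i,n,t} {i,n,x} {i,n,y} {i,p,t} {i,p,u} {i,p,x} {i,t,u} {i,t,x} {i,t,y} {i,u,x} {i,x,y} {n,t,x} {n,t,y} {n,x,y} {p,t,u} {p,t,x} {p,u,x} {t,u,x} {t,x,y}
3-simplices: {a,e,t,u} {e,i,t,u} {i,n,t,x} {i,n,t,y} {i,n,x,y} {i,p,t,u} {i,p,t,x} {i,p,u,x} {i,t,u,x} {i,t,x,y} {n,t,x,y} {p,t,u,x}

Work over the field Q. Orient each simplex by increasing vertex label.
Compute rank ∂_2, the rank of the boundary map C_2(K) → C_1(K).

rank∂_2=19

n_0=9 n_1=27 n_2=30 n_3=12  [Q]
∂1: piv[ae,ai,ap,at,au,ax,in,iy] rk=8  ker:ei,et,eu,ex,ip,it,iu,ix,nt,nx,ny,pt,pu,px,tu,tx,ty,ux,xy
∂2: piv[aet,aeu,aiu,apx,atu,aux,eit,eiu,eix,eux,int,inx,iny,ipt,ipu,ipx,itx,ity,ixy] rk=19  ker:etu,itu,iux,ntx,nty,nxy,ptu,ptx,pux,tux,txy
∂3: piv[aetu,eitu,intx,inty,inxy,iptu,iptx,ipux,itux,itxy] rk=10  ker:ntxy,ptux
rk∂_2=19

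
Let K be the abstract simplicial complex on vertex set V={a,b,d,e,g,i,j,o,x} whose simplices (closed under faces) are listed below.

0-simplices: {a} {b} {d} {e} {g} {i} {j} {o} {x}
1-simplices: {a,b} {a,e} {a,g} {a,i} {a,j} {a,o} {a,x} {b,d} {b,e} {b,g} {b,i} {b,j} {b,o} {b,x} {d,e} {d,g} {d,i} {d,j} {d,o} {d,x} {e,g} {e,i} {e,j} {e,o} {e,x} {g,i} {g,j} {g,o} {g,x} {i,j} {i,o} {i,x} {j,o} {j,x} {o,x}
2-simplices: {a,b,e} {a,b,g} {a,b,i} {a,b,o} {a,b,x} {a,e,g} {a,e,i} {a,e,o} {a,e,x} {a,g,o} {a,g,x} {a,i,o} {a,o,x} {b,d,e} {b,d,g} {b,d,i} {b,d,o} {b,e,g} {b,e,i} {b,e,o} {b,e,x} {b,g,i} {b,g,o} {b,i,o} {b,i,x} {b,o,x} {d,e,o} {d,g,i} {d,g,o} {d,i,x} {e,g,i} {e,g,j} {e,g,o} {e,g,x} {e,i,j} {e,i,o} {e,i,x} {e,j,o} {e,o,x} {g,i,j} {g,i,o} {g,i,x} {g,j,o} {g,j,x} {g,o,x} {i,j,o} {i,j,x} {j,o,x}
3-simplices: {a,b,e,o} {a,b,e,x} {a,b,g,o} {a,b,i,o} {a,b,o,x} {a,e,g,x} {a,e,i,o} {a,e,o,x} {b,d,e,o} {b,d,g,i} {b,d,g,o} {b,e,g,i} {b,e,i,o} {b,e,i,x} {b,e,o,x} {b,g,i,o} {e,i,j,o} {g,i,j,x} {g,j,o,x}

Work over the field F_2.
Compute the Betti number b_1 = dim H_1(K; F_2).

n_0=9 n_1=35 n_2=48 n_3=19  [Z2]
∂1: piv[ab,ae,ag,ai,aj,ao,ax,bd] rk=8  ker:be,bg,bi,bj,bo,bx,de,dg,di,dj,do,dx,eg,ei,ej,eo,ex,gi,gj,go,gx,ij,io,ix,jo,jx,ox
∂2: piv[abe,abg,abi,abo,abx,aeg,aei,aeo,aex,ago,agx,aio,aox,bde,bdg,bdi,bdo,bgi,bix,dix,egj,eij,ejo,gjx] rk=24  ker:beg,bei,beo,bex,bgo,bio,box,deo,dgi,dgo,egi,ego,egx,eio,eix,eox,gij,gio,gix,gjo,gox,ijo,ijx,jox
∂3: piv[abeo,abex,abgo,abio,abox,aegx,aeio,aeox,bdeo,bdgi,bdgo,begi,beio,beix,bgio,eijo,gijx,gjox] rk=18  ker:beox
b_1=(35−8)−24=3

b_1=3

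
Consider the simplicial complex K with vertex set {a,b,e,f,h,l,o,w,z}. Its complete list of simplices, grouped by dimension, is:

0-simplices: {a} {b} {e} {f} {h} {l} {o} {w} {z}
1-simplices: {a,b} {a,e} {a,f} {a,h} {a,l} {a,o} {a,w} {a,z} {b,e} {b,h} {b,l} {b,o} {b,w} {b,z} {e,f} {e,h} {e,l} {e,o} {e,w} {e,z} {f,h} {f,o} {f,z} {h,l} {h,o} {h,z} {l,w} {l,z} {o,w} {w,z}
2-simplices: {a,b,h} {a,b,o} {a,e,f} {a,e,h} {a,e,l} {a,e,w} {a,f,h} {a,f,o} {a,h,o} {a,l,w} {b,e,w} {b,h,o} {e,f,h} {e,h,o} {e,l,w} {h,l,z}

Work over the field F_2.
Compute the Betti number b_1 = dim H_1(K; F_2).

b_1=9

n_0=9 n_1=30 n_2=16  [Z2]
∂1: piv[ab,ae,af,ah,al,ao,aw,az] rk=8  ker:be,bh,bl,bo,bw,bz,ef,eh,el,eo,ew,ez,fh,fo,fz,hl,ho,hz,lw,lz,ow,wz
∂2: piv[abh,abo,aef,aeh,ael,aew,afh,afo,aho,alw,bew,eho,hlz] rk=13  ker:bho,efh,elw
b_1=(30−8)−13=9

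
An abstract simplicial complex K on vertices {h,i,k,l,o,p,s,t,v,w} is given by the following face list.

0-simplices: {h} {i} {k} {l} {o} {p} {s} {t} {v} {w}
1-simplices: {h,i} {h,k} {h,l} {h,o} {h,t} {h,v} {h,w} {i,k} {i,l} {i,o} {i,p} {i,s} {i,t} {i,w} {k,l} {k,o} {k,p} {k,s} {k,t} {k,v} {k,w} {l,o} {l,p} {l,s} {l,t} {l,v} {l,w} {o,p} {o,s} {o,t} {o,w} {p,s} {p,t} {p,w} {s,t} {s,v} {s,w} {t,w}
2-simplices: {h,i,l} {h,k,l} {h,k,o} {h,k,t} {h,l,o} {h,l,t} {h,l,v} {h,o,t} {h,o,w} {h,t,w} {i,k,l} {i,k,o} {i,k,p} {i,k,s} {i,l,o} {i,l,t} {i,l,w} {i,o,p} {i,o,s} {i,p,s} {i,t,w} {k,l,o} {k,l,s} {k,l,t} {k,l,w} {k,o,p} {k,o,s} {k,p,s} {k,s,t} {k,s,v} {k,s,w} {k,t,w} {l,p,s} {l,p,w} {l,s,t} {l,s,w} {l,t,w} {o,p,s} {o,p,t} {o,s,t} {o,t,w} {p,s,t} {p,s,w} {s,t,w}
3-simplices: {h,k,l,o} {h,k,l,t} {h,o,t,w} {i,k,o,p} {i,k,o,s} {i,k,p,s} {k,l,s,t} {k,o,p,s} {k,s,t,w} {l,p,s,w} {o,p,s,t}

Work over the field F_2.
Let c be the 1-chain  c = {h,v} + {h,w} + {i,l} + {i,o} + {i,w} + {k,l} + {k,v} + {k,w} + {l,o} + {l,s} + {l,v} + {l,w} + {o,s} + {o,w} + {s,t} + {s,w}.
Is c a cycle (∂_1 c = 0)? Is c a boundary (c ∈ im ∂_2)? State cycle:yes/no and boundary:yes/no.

cycle:no boundary:no

n_0=10 n_1=38 n_2=44 n_3=11  [Z2]
∂1: piv[hi,hk,hl,ho,ht,hv,hw,ip,is] rk=9  ker:ik,il,io,it,iw,kl,ko,kp,ks,kt,kv,kw,lo,lp,ls,lt,lv,lw,op,os,ot,ow,ps,pt,pw,st,sv,sw,tw
∂2: piv[hil,hkl,hko,hkt,hlo,hlt,hlv,hot,how,htw,ikl,iko,ikp,iks,ilt,ilw,iop,ios,ips,itw,kls,klw,kst,ksv,ksw,lps,lpw,opt] rk=28  ker:ilo,klo,klt,kop,kos,kps,ktw,lst,lsw,ltw,ops,ost,otw,pst,psw,stw
∂3: piv[hklo,hklt,hotw,ikop,ikos,ikps,klst,kops,kstw,lpsw,opst] rk=11
∂1c = {i} + {k} + {t} + {v}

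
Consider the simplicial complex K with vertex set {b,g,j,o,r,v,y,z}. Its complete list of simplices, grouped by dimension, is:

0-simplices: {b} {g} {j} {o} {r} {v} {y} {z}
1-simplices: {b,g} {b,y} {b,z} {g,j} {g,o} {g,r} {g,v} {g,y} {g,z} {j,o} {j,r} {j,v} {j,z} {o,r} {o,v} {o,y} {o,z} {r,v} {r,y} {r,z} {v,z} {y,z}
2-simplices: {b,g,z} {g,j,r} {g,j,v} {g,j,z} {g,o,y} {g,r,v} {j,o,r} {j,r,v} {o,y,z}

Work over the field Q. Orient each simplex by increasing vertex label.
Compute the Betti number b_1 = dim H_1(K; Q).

n_0=8 n_1=22 n_2=9  [Q]
∂1: piv[bg,by,bz,gj,go,gr,gv] rk=7  ker:gy,gz,jo,jr,jv,jz,or,ov,oy,oz,rv,ry,rz,vz,yz
∂2: piv[bgz,gjr,gjv,gjz,goy,grv,jor,oyz] rk=8  ker:jrv
b_1=(22−7)−8=7

b_1=7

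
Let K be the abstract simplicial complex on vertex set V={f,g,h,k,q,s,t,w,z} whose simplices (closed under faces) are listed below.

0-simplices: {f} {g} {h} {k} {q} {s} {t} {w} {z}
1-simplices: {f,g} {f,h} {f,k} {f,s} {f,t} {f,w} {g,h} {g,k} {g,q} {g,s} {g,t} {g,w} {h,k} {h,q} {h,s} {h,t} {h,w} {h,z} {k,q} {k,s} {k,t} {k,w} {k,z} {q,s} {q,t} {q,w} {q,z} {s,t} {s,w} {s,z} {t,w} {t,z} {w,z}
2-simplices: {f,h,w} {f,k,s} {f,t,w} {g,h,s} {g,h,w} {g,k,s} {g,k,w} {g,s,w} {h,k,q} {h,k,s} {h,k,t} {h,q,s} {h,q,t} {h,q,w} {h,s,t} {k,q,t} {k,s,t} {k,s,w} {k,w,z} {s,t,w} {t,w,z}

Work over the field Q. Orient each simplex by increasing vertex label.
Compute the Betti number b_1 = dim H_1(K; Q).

b_1=7

n_0=9 n_1=33 n_2=21  [Q]
∂1: piv[fg,fh,fk,fs,ft,fw,gq,hz] rk=8  ker:gh,gk,gs,gt,gw,hk,hq,hs,ht,hw,kq,ks,kt,kw,kz,qs,qt,qw,qz,st,sw,sz,tw,tz,wz
∂2: piv[fhw,fks,ftw,ghs,ghw,gks,gkw,gsw,hkq,hks,hkt,hqs,hqt,hqw,hst,kwz,stw,twz] rk=18  ker:kqt,kst,ksw
b_1=(33−8)−18=7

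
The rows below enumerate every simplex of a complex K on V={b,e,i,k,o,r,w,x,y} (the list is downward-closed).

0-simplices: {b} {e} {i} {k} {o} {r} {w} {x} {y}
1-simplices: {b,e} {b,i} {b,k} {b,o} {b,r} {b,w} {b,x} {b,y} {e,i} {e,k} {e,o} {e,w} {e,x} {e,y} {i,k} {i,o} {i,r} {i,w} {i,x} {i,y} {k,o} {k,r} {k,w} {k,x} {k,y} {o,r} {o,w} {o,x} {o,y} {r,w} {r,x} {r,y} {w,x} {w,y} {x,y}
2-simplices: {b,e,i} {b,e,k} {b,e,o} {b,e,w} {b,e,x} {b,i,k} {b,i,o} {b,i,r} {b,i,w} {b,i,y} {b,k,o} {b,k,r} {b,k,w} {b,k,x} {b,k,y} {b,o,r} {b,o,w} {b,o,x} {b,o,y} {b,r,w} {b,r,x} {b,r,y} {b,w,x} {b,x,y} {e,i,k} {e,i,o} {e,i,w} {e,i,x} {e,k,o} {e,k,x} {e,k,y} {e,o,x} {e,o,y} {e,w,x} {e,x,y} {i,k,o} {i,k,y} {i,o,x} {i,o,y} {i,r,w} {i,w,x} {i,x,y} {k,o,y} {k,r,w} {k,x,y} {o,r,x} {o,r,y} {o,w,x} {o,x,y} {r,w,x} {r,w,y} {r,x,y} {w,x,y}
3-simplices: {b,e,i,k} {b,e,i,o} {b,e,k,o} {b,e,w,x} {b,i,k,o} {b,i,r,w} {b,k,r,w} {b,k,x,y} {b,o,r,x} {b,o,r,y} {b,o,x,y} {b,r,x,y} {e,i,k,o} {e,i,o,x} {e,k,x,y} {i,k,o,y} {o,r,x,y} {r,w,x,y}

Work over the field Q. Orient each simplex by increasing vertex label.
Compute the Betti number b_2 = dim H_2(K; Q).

b_2=10

n_0=9 n_1=35 n_2=53 n_3=18  [Q]
∂1: piv[be,bi,bk,bo,br,bw,bx,by] rk=8  ker:ei,ek,eo,ew,ex,ey,ik,io,ir,iw,ix,iy,ko,kr,kw,kx,ky,or,ow,ox,oy,rw,rx,ry,wx,wy,xy
∂2: piv[bei,bek,beo,bew,bex,bik,bio,bir,biw,biy,bko,bkr,bkw,bkx,bky,bor,bow,box,boy,brw,brx,bry,bwx,bxy,eix,eky,rwy] rk=27  ker:eik,eio,eiw,eko,ekx,eox,eoy,ewx,exy,iko,iky,iox,ioy,irw,iwx,ixy,koy,krw,kxy,orx,ory,owx,oxy,rwx,rxy,wxy
∂3: piv[beik,beio,beko,bewx,biko,birw,bkrw,bkxy,borx,bory,boxy,brxy,eiox,ekxy,ikoy,rwxy] rk=16  ker:eiko,orxy
b_2=(53−27)−16=10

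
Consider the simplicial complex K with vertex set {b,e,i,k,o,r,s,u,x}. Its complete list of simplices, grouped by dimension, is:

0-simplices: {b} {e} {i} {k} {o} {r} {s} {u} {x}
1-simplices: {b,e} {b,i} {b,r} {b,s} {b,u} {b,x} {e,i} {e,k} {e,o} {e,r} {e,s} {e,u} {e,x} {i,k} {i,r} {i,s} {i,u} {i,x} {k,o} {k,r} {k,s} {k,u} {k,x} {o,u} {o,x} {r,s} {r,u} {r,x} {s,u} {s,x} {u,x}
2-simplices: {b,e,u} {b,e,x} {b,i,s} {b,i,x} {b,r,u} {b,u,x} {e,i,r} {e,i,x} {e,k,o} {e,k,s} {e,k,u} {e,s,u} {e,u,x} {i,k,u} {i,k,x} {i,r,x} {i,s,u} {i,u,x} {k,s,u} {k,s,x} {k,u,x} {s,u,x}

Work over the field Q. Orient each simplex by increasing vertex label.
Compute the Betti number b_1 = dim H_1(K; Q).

n_0=9 n_1=31 n_2=22  [Q]
∂1: piv[be,bi,br,bs,bu,bx,ek,eo] rk=8  ker:ei,er,es,eu,ex,ik,ir,is,iu,ix,ko,kr,ks,ku,kx,ou,ox,rs,ru,rx,su,sx,ux
∂2: piv[beu,bex,bis,bix,bru,bux,eir,eix,eko,eks,eku,esu,iku,ikx,irx,isu,iux,ksx] rk=18  ker:eux,ksu,kux,sux
b_1=(31−8)−18=5

b_1=5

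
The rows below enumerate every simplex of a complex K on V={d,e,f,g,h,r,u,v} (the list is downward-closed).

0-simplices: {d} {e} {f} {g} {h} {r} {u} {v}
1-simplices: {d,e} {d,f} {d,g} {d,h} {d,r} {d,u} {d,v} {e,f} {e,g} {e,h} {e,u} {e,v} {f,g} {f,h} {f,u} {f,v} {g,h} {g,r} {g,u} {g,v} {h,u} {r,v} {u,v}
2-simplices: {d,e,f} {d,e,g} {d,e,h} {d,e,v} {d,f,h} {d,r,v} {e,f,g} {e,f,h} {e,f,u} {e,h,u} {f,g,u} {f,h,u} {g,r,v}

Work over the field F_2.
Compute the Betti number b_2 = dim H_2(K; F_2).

b_2=2

n_0=8 n_1=23 n_2=13  [Z2]
∂1: piv[de,df,dg,dh,dr,du,dv] rk=7  ker:ef,eg,eh,eu,ev,fg,fh,fu,fv,gh,gr,gu,gv,hu,rv,uv
∂2: piv[def,deg,deh,dev,dfh,drv,efg,efu,ehu,fgu,grv] rk=11  ker:efh,fhu
b_2=(13−11)−0=2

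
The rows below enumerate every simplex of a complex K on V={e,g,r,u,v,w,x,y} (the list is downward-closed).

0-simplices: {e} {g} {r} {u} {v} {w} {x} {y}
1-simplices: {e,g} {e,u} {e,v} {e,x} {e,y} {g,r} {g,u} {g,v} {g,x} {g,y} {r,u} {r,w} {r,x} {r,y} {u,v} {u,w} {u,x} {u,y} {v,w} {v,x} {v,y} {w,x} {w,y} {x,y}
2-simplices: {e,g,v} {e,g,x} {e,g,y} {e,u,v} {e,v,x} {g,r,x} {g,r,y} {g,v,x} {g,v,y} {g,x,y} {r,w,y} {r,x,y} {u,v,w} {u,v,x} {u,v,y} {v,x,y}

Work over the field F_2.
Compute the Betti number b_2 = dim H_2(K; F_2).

b_2=3

n_0=8 n_1=24 n_2=16  [Z2]
∂1: piv[eg,eu,ev,ex,ey,gr,rw] rk=7  ker:gu,gv,gx,gy,ru,rx,ry,uv,uw,ux,uy,vw,vx,vy,wx,wy,xy
∂2: piv[egv,egx,egy,euv,evx,grx,gry,gvy,gxy,rwy,uvw,uvx,uvy] rk=13  ker:gvx,rxy,vxy
b_2=(16−13)−0=3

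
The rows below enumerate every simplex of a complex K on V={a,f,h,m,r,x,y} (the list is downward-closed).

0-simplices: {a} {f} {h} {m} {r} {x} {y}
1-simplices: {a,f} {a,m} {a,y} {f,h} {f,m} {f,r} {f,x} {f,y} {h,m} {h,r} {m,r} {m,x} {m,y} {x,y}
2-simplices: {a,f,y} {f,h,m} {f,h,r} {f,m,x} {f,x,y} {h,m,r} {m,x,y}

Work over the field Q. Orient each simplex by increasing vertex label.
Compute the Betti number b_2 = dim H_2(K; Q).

n_0=7 n_1=14 n_2=7  [Q]
∂1: piv[af,am,ay,fh,fr,fx] rk=6  ker:fm,fy,hm,hr,mr,mx,my,xy
∂2: piv[afy,fhm,fhr,fmx,fxy,hmr,mxy] rk=7
b_2=(7−7)−0=0

b_2=0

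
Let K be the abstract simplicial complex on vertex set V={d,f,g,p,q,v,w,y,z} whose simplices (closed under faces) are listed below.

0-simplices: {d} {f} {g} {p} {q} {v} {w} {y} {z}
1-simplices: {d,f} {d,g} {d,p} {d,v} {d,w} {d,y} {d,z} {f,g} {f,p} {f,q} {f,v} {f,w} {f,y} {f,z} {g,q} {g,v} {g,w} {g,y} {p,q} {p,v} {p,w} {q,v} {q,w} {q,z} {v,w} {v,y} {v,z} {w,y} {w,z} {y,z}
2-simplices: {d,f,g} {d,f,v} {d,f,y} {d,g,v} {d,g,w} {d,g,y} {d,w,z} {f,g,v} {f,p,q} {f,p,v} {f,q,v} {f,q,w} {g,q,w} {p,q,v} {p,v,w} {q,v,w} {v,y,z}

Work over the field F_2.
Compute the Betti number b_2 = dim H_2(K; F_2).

n_0=9 n_1=30 n_2=17  [Z2]
∂1: piv[df,dg,dp,dv,dw,dy,dz,fq] rk=8  ker:fg,fp,fv,fw,fy,fz,gq,gv,gw,gy,pq,pv,pw,qv,qw,qz,vw,vy,vz,wy,wz,yz
∂2: piv[dfg,dfv,dfy,dgv,dgw,dgy,dwz,fpq,fpv,fqv,fqw,gqw,pvw,qvw,vyz] rk=15  ker:fgv,pqv
b_2=(17−15)−0=2

b_2=2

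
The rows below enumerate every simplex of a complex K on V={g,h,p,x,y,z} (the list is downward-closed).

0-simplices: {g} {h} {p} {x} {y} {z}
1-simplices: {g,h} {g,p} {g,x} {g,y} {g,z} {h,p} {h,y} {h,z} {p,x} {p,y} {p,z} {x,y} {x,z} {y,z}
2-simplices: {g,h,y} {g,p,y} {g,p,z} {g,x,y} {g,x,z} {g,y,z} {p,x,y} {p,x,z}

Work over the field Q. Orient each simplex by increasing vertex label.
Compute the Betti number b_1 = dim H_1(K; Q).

n_0=6 n_1=14 n_2=8  [Q]
∂1: piv[gh,gp,gx,gy,gz] rk=5  ker:hp,hy,hz,px,py,pz,xy,xz,yz
∂2: piv[ghy,gpy,gpz,gxy,gxz,gyz,pxy] rk=7  ker:pxz
b_1=(14−5)−7=2

b_1=2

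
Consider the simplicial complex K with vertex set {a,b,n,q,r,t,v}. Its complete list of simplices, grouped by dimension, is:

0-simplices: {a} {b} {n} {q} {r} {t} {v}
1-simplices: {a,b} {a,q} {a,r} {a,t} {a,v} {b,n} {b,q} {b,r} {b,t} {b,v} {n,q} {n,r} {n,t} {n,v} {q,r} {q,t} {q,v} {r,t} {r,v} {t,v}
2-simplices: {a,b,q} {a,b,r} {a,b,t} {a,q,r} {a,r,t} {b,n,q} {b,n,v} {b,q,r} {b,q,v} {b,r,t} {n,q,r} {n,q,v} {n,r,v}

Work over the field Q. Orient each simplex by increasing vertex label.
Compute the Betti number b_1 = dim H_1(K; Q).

n_0=7 n_1=20 n_2=13  [Q]
∂1: piv[ab,aq,ar,at,av,bn] rk=6  ker:bq,br,bt,bv,nq,nr,nt,nv,qr,qt,qv,rt,rv,tv
∂2: piv[abq,abr,abt,aqr,art,bnq,bnv,bqv,nqr,nrv] rk=10  ker:bqr,brt,nqv
b_1=(20−6)−10=4

b_1=4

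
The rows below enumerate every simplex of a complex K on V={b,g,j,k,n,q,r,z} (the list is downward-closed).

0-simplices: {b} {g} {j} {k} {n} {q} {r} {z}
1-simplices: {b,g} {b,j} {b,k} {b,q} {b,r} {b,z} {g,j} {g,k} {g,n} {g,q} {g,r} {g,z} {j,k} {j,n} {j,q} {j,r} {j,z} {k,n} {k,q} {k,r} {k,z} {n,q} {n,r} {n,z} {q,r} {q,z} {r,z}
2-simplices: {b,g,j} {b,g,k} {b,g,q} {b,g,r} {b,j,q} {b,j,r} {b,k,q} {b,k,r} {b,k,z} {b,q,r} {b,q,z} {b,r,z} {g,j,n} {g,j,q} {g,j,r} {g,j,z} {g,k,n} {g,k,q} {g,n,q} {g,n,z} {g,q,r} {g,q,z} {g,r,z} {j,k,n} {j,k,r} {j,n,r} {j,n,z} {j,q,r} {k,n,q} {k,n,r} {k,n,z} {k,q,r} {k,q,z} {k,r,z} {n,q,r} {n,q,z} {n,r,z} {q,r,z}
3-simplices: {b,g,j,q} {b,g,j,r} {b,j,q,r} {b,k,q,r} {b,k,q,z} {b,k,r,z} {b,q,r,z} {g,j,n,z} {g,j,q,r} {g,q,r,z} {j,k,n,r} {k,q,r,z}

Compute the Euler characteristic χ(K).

n_0=8 n_1=27 n_2=38 n_3=12
χ=+8−27+38−12=7

χ(K)=7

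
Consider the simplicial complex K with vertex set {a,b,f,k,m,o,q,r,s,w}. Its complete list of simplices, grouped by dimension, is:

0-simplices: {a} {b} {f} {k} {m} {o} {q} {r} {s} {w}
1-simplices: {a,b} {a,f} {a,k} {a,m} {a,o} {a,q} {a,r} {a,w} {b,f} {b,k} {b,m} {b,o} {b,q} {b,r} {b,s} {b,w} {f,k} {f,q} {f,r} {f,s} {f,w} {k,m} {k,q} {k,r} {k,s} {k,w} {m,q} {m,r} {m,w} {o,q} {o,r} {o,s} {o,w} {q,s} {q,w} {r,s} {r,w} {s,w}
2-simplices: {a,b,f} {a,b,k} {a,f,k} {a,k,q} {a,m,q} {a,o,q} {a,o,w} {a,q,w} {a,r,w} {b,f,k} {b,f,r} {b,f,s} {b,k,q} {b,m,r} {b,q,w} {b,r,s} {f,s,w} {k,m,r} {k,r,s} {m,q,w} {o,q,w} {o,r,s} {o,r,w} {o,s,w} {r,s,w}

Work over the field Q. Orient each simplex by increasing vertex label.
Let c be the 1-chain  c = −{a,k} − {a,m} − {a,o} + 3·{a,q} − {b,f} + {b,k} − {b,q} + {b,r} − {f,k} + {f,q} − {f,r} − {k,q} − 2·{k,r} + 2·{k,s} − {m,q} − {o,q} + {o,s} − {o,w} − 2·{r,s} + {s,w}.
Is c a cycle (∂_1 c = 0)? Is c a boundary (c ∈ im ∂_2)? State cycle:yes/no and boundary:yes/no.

n_0=10 n_1=38 n_2=25  [Q]
∂1: piv[ab,af,ak,am,ao,aq,ar,aw,bs] rk=9  ker:bf,bk,bm,bo,bq,br,bw,fk,fq,fr,fs,fw,km,kq,kr,ks,kw,mq,mr,mw,oq,or,os,ow,qs,qw,rs,rw,sw
∂2: piv[abf,abk,afk,akq,amq,aoq,aow,aqw,arw,bfr,bfs,bkq,bmr,bqw,brs,fsw,kmr,krs,mqw,ors,orw,osw] rk=22  ker:bfk,oqw,rsw
∂1c = 0
c vs im∂2: residual ≠ 0 ⇒ not boundary

cycle:yes boundary:no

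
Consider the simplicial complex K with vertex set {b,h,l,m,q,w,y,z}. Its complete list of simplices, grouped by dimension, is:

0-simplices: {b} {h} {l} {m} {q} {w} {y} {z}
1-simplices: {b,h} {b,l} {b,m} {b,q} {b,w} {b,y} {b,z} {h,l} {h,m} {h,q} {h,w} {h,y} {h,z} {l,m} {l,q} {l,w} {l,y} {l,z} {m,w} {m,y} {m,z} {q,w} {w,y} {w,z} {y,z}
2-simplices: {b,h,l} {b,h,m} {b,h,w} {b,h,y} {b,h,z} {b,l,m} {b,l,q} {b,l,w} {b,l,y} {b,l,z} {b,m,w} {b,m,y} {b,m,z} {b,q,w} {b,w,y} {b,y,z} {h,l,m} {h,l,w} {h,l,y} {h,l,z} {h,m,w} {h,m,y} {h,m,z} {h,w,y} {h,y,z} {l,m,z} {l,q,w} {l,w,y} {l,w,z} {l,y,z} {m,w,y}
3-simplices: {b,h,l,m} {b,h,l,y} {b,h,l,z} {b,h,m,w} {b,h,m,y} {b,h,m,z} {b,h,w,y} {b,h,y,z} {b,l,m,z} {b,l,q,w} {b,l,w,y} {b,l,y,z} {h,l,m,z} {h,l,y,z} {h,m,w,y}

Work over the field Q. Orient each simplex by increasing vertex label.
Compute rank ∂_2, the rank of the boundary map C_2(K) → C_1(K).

n_0=8 n_1=25 n_2=31 n_3=15  [Q]
∂1: piv[bh,bl,bm,bq,bw,by,bz] rk=7  ker:hl,hm,hq,hw,hy,hz,lm,lq,lw,ly,lz,mw,my,mz,qw,wy,wz,yz
∂2: piv[bhl,bhm,bhw,bhy,bhz,blm,blq,blw,bly,blz,bmw,bmy,bmz,bqw,bwy,byz,lwz] rk=17  ker:hlm,hlw,hly,hlz,hmw,hmy,hmz,hwy,hyz,lmz,lqw,lwy,lyz,mwy
∂3: piv[bhlm,bhly,bhlz,bhmw,bhmy,bhmz,bhwy,bhyz,blmz,blqw,blwy,blyz,hmwy] rk=13  ker:hlmz,hlyz
rk∂_2=17

rank∂_2=17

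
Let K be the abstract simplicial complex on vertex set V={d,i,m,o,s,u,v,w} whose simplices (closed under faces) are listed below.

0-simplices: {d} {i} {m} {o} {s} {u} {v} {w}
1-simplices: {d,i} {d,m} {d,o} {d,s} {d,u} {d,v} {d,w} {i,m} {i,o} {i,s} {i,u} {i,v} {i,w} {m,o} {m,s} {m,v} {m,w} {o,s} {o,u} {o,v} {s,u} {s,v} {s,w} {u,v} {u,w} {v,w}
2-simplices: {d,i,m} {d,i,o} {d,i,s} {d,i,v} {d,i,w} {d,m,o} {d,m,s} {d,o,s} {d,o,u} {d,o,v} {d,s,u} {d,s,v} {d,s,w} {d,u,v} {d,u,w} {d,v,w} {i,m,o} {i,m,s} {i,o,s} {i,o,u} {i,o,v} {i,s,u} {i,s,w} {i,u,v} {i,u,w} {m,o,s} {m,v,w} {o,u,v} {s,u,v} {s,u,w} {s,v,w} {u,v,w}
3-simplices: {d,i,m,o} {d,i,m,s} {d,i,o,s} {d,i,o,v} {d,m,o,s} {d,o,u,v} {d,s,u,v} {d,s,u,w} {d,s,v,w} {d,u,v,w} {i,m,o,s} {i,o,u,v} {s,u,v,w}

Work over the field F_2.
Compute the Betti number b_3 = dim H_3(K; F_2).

n_0=8 n_1=26 n_2=32 n_3=13  [Z2]
∂1: piv[di,dm,do,ds,du,dv,dw] rk=7  ker:im,io,is,iu,iv,iw,mo,ms,mv,mw,os,ou,ov,su,sv,sw,uv,uw,vw
∂2: piv[dim,dio,dis,div,diw,dmo,dms,dos,dou,dov,dsu,dsv,dsw,duv,duw,dvw,iou,mvw] rk=18  ker:imo,ims,ios,iov,isu,isw,iuv,iuw,mos,ouv,suv,suw,svw,uvw
∂3: piv[dimo,dims,dios,diov,dmos,douv,dsuv,dsuw,dsvw,duvw,iouv] rk=11  ker:imos,suvw
b_3=(13−11)−0=2

b_3=2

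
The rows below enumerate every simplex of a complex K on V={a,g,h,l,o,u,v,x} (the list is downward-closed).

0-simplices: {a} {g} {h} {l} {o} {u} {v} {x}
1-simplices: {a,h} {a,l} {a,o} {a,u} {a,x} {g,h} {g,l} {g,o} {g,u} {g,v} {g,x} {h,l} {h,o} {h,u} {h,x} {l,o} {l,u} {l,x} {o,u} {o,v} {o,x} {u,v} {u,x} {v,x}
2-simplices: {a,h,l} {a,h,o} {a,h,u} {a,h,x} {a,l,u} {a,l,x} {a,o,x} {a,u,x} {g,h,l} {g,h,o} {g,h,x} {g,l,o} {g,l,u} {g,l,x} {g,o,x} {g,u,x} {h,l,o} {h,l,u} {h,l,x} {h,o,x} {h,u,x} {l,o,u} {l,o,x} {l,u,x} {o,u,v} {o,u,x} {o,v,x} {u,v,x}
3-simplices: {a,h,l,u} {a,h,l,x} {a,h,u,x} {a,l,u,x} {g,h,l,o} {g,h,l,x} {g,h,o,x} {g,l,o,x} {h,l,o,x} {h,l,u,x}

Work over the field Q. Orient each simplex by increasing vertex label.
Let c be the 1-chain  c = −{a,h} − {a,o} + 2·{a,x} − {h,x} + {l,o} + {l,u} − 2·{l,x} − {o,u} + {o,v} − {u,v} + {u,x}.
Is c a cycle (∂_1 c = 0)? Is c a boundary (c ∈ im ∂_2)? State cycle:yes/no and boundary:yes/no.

cycle:yes boundary:yes

n_0=8 n_1=24 n_2=28 n_3=10  [Q]
∂1: piv[ah,al,ao,au,ax,gh,gv] rk=7  ker:gl,go,gu,gx,hl,ho,hu,hx,lo,lu,lx,ou,ov,ox,uv,ux,vx
∂2: piv[ahl,aho,ahu,ahx,alu,alx,aox,aux,ghl,gho,ghx,glo,glu,lou,ouv,ovx] rk=16  ker:glx,gox,gux,hlo,hlu,hlx,hox,hux,lox,lux,oux,uvx
∂3: piv[ahlu,ahlx,ahux,alux,ghlo,ghlx,ghox,glox] rk=8  ker:hlox,hlux
∂1c = 0
c vs im∂2: reduces to 0 ⇒ boundary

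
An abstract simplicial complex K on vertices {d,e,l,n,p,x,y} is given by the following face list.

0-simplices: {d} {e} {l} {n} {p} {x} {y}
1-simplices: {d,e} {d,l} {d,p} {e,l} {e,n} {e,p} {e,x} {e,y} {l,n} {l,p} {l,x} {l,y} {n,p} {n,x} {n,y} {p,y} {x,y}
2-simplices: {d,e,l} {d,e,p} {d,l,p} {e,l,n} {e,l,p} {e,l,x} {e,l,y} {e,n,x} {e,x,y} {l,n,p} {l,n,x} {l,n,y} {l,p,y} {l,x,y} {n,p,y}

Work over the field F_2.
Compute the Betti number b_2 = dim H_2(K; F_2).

b_2=4

n_0=7 n_1=17 n_2=15  [Z2]
∂1: piv[de,dl,dp,en,ex,ey] rk=6  ker:el,ep,ln,lp,lx,ly,np,nx,ny,py,xy
∂2: piv[del,dep,dlp,eln,elx,ely,enx,exy,lnp,lny,lpy] rk=11  ker:elp,lnx,lxy,npy
b_2=(15−11)−0=4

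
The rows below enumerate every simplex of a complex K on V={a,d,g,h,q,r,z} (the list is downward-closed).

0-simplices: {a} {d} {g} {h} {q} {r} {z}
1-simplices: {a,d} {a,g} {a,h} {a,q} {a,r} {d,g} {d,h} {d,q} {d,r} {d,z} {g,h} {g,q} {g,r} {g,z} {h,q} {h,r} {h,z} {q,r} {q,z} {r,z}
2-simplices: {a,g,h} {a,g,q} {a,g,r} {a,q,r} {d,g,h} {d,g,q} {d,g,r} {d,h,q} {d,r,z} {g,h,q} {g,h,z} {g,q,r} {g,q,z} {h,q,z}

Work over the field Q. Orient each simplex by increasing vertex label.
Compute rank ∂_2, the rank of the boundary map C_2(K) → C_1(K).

n_0=7 n_1=20 n_2=14  [Q]
∂1: piv[ad,ag,ah,aq,ar,dz] rk=6  ker:dg,dh,dq,dr,gh,gq,gr,gz,hq,hr,hz,qr,qz,rz
∂2: piv[agh,agq,agr,aqr,dgh,dgq,dgr,dhq,drz,ghz,gqz] rk=11  ker:ghq,gqr,hqz
rk∂_2=11

rank∂_2=11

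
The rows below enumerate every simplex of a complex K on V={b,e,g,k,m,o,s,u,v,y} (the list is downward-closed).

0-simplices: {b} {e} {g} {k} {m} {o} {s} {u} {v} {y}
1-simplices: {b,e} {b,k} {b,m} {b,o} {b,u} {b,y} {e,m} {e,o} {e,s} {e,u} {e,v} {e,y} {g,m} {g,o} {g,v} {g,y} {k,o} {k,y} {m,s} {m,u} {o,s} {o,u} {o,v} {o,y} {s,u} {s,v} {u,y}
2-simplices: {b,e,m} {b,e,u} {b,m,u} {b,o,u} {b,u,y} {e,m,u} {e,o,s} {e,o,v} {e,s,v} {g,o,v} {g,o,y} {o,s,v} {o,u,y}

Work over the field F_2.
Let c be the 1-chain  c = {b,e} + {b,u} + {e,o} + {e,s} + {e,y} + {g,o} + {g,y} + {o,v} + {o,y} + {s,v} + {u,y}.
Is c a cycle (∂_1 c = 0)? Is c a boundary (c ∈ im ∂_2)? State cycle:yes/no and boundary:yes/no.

n_0=10 n_1=27 n_2=13  [Z2]
∂1: piv[be,bk,bm,bo,bu,by,es,ev,gm] rk=9  ker:em,eo,eu,ey,go,gv,gy,ko,ky,ms,mu,os,ou,ov,oy,su,sv,uy
∂2: piv[bem,beu,bmu,bou,buy,eos,eov,esv,gov,goy,ouy] rk=11  ker:emu,osv
∂1c = 0
c vs im∂2: residual ≠ 0 ⇒ not boundary

cycle:yes boundary:no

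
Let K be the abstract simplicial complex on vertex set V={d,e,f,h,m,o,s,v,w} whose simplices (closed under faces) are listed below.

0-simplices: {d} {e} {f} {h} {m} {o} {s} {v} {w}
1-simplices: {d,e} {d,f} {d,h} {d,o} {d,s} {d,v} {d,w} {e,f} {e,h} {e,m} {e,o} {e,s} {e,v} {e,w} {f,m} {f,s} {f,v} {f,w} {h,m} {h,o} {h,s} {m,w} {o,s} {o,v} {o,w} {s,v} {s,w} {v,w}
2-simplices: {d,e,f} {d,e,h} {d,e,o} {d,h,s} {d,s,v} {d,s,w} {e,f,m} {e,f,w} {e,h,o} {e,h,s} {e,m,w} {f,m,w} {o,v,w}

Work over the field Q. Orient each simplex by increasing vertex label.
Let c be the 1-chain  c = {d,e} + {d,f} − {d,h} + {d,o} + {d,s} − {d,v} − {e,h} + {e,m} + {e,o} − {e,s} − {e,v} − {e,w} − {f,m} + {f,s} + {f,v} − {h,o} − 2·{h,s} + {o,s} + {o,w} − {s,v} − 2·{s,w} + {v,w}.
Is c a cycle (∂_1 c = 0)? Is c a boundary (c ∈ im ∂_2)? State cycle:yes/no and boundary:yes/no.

cycle:no boundary:no

n_0=9 n_1=28 n_2=13  [Q]
∂1: piv[de,df,dh,do,ds,dv,dw,em] rk=8  ker:ef,eh,eo,es,ev,ew,fm,fs,fv,fw,hm,ho,hs,mw,os,ov,ow,sv,sw,vw
∂2: piv[def,deh,deo,dhs,dsv,dsw,efm,efw,eho,ehs,emw,ovw] rk=12  ker:fmw
∂1c = −2·{d} + 3·{e} + {h} − {o} + 3·{s} − 3·{v} − {w}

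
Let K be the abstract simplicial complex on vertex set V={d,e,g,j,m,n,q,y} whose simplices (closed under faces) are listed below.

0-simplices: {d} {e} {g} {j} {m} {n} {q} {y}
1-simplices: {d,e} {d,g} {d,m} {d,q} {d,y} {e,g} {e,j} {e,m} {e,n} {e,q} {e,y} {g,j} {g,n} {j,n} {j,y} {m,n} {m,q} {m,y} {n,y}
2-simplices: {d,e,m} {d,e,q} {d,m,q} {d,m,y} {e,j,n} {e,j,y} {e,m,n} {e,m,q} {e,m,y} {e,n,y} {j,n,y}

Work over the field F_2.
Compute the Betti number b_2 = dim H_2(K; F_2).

b_2=2

n_0=8 n_1=19 n_2=11  [Z2]
∂1: piv[de,dg,dm,dq,dy,ej,en] rk=7  ker:eg,em,eq,ey,gj,gn,jn,jy,mn,mq,my,ny
∂2: piv[dem,deq,dmq,dmy,ejn,ejy,emn,emy,eny] rk=9  ker:emq,jny
b_2=(11−9)−0=2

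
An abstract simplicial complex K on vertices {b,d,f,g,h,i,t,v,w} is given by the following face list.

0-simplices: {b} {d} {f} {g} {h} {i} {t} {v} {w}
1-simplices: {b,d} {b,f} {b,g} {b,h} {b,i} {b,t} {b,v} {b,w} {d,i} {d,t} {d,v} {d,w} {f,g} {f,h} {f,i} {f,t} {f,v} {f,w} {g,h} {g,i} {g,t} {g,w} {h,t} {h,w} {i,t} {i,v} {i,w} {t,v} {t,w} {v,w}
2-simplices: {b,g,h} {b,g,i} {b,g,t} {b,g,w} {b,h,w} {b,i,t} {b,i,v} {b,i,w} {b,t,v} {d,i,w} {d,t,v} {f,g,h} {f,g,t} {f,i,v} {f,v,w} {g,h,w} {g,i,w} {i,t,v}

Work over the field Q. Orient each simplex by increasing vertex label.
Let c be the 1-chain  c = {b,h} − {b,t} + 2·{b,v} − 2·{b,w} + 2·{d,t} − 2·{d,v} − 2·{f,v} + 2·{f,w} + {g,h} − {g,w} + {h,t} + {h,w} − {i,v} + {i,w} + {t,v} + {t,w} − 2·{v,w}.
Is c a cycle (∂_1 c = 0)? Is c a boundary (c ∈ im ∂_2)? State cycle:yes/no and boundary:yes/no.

n_0=9 n_1=30 n_2=18  [Q]
∂1: piv[bd,bf,bg,bh,bi,bt,bv,bw] rk=8  ker:di,dt,dv,dw,fg,fh,fi,ft,fv,fw,gh,gi,gt,gw,ht,hw,it,iv,iw,tv,tw,vw
∂2: piv[bgh,bgi,bgt,bgw,bhw,bit,biv,biw,btv,diw,dtv,fgh,fgt,fiv,fvw] rk=15  ker:ghw,giw,itv
∂1c = 0
c vs im∂2: residual ≠ 0 ⇒ not boundary

cycle:yes boundary:no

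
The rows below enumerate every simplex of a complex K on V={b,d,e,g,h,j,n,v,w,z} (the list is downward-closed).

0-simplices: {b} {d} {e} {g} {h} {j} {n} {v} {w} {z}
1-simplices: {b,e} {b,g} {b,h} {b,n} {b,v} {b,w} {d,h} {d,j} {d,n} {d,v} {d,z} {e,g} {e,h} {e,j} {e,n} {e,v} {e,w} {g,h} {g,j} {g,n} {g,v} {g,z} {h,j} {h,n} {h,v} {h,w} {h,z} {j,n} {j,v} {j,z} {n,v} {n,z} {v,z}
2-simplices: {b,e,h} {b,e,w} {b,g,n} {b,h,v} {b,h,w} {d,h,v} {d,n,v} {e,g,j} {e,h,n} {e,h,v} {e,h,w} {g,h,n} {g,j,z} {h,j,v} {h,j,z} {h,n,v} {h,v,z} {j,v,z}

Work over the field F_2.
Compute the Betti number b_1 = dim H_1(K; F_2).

n_0=10 n_1=33 n_2=18  [Z2]
∂1: piv[be,bg,bh,bn,bv,bw,dh,dj,dz] rk=9  ker:dn,dv,eg,eh,ej,en,ev,ew,gh,gj,gn,gv,gz,hj,hn,hv,hw,hz,jn,jv,jz,nv,nz,vz
∂2: piv[beh,bew,bgn,bhv,bhw,dhv,dnv,egj,ehn,ehv,ghn,gjz,hjv,hjz,hnv,hvz] rk=16  ker:ehw,jvz
b_1=(33−9)−16=8

b_1=8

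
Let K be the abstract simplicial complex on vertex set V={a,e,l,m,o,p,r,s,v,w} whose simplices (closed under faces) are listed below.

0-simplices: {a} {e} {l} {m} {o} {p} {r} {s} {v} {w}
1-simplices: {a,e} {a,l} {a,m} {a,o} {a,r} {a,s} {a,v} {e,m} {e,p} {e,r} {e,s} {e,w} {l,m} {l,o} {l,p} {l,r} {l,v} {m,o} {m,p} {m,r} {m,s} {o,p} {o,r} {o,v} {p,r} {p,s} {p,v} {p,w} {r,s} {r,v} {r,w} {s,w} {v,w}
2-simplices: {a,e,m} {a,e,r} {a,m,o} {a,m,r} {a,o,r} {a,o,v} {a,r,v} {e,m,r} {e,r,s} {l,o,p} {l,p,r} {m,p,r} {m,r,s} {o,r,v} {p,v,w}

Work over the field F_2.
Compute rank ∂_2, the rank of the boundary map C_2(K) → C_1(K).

rank∂_2=13

n_0=10 n_1=33 n_2=15  [Z2]
∂1: piv[ae,al,am,ao,ar,as,av,ep,ew] rk=9  ker:em,er,es,lm,lo,lp,lr,lv,mo,mp,mr,ms,op,or,ov,pr,ps,pv,pw,rs,rv,rw,sw,vw
∂2: piv[aem,aer,amo,amr,aor,aov,arv,ers,lop,lpr,mpr,mrs,pvw] rk=13  ker:emr,orv
rk∂_2=13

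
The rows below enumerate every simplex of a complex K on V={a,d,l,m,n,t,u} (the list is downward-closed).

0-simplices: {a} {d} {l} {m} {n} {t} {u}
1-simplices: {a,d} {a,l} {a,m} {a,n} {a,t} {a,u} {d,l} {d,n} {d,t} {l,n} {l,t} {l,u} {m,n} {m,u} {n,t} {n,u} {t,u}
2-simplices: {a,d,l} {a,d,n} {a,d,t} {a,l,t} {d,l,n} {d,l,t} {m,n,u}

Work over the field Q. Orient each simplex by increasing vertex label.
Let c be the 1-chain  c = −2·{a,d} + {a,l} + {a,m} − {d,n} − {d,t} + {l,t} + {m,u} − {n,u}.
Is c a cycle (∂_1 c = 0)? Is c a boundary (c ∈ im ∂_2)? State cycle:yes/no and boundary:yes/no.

cycle:yes boundary:no

n_0=7 n_1=17 n_2=7  [Q]
∂1: piv[ad,al,am,an,at,au] rk=6  ker:dl,dn,dt,ln,lt,lu,mn,mu,nt,nu,tu
∂2: piv[adl,adn,adt,alt,dln,mnu] rk=6  ker:dlt
∂1c = 0
c vs im∂2: residual ≠ 0 ⇒ not boundary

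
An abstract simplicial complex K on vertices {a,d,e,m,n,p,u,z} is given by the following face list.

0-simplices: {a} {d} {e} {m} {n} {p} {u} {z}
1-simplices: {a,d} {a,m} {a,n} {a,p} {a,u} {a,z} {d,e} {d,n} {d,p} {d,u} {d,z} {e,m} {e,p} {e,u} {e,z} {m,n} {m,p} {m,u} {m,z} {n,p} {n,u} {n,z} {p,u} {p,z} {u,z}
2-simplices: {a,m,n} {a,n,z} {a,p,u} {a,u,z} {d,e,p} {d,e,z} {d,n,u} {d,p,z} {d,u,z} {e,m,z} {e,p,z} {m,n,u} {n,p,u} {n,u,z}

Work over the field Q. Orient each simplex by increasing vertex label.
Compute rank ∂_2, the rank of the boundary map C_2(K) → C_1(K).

rank∂_2=13

n_0=8 n_1=25 n_2=14  [Q]
∂1: piv[ad,am,an,ap,au,az,de] rk=7  ker:dn,dp,du,dz,em,ep,eu,ez,mn,mp,mu,mz,np,nu,nz,pu,pz,uz
∂2: piv[amn,anz,apu,auz,dep,dez,dnu,dpz,duz,emz,mnu,npu,nuz] rk=13  ker:epz
rk∂_2=13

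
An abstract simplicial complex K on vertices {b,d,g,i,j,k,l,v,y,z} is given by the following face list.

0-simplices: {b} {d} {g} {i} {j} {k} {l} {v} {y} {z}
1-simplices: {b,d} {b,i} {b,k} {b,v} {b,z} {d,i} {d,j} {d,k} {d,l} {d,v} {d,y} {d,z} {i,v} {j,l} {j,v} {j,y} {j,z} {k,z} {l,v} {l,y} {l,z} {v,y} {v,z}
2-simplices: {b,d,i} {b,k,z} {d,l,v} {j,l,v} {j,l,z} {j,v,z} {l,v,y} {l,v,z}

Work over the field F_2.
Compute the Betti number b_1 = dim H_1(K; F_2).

b_1=8

n_0=10 n_1=23 n_2=8  [Z2]
∂1: piv[bd,bi,bk,bv,bz,dj,dl,dy] rk=8  ker:di,dk,dv,dz,iv,jl,jv,jy,jz,kz,lv,ly,lz,vy,vz
∂2: piv[bdi,bkz,dlv,jlv,jlz,jvz,lvy] rk=7  ker:lvz
b_1=(23−8)−7=8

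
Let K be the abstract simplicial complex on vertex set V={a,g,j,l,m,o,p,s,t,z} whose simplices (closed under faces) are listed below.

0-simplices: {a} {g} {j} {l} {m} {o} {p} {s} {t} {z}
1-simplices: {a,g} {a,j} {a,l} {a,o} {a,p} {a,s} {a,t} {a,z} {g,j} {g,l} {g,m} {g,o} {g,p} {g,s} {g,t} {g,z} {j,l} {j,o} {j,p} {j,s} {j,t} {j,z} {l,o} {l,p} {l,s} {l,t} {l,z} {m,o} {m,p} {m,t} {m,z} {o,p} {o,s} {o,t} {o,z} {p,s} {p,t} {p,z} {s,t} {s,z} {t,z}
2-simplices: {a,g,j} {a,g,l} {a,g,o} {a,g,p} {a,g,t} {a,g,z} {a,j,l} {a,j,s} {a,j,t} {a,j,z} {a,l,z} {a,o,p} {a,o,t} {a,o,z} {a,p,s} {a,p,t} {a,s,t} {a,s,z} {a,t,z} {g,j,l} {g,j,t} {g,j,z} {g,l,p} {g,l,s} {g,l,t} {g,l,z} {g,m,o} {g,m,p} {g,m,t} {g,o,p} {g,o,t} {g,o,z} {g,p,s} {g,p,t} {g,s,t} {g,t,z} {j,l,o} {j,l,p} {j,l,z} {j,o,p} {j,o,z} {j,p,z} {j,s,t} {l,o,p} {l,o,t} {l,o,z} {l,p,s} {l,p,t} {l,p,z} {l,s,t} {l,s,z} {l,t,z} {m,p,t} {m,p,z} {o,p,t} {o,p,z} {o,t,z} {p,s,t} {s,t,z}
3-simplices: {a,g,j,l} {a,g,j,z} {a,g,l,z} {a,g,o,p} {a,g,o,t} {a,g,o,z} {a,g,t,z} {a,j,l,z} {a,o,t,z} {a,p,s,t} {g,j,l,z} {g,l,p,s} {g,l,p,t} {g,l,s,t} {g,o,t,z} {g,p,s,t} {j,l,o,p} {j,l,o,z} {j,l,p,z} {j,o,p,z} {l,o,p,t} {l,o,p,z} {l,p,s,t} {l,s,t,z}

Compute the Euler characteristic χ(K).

χ(K)=4

n_0=10 n_1=41 n_2=59 n_3=24
χ=+10−41+59−24=4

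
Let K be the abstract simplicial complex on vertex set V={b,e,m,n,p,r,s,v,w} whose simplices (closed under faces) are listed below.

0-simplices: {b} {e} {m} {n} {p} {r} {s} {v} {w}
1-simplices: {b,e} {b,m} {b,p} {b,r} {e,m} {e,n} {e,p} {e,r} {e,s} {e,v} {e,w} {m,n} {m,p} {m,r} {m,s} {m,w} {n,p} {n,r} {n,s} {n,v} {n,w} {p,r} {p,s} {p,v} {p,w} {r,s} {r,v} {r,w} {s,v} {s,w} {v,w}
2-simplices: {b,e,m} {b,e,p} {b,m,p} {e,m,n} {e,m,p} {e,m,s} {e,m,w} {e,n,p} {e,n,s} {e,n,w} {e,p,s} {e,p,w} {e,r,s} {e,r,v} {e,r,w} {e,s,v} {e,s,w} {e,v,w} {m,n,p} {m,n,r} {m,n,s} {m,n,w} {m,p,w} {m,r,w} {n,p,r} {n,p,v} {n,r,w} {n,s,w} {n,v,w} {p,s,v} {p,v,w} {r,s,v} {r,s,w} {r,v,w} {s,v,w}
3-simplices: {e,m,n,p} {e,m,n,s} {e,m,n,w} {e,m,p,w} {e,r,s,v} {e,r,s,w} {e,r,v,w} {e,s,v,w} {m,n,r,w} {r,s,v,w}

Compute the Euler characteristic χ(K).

n_0=9 n_1=31 n_2=35 n_3=10
χ=+9−31+35−10=3

χ(K)=3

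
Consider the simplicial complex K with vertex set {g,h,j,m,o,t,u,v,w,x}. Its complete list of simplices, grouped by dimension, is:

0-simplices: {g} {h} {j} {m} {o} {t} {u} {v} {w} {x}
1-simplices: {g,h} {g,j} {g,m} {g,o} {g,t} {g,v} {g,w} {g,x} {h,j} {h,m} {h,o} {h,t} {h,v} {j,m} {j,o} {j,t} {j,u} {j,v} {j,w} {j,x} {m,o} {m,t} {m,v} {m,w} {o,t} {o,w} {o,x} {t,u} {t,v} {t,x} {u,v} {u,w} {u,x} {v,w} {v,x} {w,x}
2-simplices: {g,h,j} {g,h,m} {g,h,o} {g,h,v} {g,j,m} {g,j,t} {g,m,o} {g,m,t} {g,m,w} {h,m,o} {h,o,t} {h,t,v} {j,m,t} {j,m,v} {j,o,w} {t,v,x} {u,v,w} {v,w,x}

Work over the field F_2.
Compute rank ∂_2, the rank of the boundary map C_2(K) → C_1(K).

rank∂_2=16

n_0=10 n_1=36 n_2=18  [Z2]
∂1: piv[gh,gj,gm,go,gt,gv,gw,gx,ju] rk=9  ker:hj,hm,ho,ht,hv,jm,jo,jt,jv,jw,jx,mo,mt,mv,mw,ot,ow,ox,tu,tv,tx,uv,uw,ux,vw,vx,wx
∂2: piv[ghj,ghm,gho,ghv,gjm,gjt,gmo,gmt,gmw,hot,htv,jmv,jow,tvx,uvw,vwx] rk=16  ker:hmo,jmt
rk∂_2=16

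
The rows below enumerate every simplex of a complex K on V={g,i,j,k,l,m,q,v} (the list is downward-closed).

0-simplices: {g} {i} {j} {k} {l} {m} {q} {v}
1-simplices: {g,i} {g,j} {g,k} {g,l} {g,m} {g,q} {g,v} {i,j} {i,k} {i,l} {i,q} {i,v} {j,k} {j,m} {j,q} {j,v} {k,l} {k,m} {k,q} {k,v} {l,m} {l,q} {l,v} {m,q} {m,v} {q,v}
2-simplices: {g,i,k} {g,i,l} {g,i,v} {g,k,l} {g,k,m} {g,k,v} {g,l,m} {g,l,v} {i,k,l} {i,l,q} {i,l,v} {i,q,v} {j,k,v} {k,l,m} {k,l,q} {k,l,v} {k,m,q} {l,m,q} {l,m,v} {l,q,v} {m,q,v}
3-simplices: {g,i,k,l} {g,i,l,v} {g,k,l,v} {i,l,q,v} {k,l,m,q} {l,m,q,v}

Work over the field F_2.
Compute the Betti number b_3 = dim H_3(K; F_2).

b_3=0

n_0=8 n_1=26 n_2=21 n_3=6  [Z2]
∂1: piv[gi,gj,gk,gl,gm,gq,gv] rk=7  ker:ij,ik,il,iq,iv,jk,jm,jq,jv,kl,km,kq,kv,lm,lq,lv,mq,mv,qv
∂2: piv[gik,gil,giv,gkl,gkm,gkv,glm,glv,ilq,iqv,jkv,klq,kmq,lmv] rk=14  ker:ikl,ilv,klm,klv,lmq,lqv,mqv
∂3: piv[gikl,gilv,gklv,ilqv,klmq,lmqv] rk=6
b_3=(6−6)−0=0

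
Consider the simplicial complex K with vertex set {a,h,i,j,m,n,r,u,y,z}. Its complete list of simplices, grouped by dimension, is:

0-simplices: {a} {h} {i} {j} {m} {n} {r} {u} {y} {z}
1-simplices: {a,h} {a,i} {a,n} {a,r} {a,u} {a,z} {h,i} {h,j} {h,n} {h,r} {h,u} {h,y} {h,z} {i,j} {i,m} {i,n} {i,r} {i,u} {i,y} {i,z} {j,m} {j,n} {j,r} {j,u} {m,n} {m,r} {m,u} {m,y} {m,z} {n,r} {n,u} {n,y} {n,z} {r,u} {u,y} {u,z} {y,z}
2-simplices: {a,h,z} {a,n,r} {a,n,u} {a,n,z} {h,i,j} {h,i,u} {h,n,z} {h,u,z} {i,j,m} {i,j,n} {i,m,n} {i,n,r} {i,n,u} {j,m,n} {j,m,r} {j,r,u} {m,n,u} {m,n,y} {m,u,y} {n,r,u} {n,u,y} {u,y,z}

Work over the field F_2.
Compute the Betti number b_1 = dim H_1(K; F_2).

n_0=10 n_1=37 n_2=22  [Z2]
∂1: piv[ah,ai,an,ar,au,az,hj,hy,im] rk=9  ker:hi,hn,hr,hu,hz,ij,in,ir,iu,iy,iz,jm,jn,jr,ju,mn,mr,mu,my,mz,nr,nu,ny,nz,ru,uy,uz,yz
∂2: piv[ahz,anr,anu,anz,hij,hiu,hnz,huz,ijm,ijn,imn,inr,inu,jmr,jru,mnu,mny,muy,nru,uyz] rk=20  ker:jmn,nuy
b_1=(37−9)−20=8

b_1=8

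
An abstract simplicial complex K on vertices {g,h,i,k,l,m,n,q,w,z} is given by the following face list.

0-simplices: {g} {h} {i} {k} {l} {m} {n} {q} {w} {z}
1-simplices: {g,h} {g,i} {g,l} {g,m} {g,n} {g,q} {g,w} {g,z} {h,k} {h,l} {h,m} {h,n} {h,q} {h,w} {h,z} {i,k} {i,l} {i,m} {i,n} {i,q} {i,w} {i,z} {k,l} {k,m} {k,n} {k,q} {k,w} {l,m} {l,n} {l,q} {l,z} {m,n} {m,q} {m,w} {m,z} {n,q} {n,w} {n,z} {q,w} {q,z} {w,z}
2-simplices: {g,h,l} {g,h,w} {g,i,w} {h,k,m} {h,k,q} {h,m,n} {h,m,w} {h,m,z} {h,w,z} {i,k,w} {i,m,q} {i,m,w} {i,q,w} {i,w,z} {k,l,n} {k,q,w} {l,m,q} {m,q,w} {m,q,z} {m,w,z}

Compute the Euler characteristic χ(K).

n_0=10 n_1=41 n_2=20
χ=+10−41+20=-11

χ(K)=-11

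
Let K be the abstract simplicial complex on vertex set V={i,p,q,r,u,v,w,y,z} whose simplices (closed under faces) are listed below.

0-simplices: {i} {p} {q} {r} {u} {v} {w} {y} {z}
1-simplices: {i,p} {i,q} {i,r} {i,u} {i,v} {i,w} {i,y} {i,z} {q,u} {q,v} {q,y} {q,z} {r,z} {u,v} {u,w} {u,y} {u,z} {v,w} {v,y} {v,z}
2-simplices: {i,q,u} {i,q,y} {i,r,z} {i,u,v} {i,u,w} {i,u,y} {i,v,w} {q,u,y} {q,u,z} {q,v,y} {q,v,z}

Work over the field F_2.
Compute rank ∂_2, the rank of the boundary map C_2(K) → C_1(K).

n_0=9 n_1=20 n_2=11  [Z2]
∂1: piv[ip,iq,ir,iu,iv,iw,iy,iz] rk=8  ker:qu,qv,qy,qz,rz,uv,uw,uy,uz,vw,vy,vz
∂2: piv[iqu,iqy,irz,iuv,iuw,iuy,ivw,quz,qvy,qvz] rk=10  ker:quy
rk∂_2=10

rank∂_2=10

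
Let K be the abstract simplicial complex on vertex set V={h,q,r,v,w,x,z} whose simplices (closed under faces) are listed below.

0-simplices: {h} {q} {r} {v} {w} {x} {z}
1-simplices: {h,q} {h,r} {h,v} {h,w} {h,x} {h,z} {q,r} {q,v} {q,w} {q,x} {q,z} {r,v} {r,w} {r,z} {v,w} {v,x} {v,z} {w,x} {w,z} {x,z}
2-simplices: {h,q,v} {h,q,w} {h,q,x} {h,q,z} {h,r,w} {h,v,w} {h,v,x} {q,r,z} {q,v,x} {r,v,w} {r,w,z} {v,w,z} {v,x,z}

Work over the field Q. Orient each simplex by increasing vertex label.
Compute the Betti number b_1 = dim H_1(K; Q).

b_1=2

n_0=7 n_1=20 n_2=13  [Q]
∂1: piv[hq,hr,hv,hw,hx,hz] rk=6  ker:qr,qv,qw,qx,qz,rv,rw,rz,vw,vx,vz,wx,wz,xz
∂2: piv[hqv,hqw,hqx,hqz,hrw,hvw,hvx,qrz,rvw,rwz,vwz,vxz] rk=12  ker:qvx
b_1=(20−6)−12=2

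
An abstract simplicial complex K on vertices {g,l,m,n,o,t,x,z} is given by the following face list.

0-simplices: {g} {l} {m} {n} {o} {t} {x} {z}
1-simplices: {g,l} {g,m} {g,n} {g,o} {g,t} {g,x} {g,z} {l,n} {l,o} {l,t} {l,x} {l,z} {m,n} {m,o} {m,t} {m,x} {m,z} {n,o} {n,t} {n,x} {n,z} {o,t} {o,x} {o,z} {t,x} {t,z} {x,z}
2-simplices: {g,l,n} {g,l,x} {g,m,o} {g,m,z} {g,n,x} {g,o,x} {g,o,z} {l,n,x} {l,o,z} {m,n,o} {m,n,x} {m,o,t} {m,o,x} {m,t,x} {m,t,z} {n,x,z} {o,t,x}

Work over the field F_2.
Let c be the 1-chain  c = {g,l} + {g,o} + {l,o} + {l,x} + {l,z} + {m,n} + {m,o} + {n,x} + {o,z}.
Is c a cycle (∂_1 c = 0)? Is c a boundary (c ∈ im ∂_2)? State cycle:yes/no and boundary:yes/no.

cycle:yes boundary:yes

n_0=8 n_1=27 n_2=17  [Z2]
∂1: piv[gl,gm,gn,go,gt,gx,gz] rk=7  ker:ln,lo,lt,lx,lz,mn,mo,mt,mx,mz,no,nt,nx,nz,ot,ox,oz,tx,tz,xz
∂2: piv[gln,glx,gmo,gmz,gnx,gox,goz,loz,mno,mnx,mot,mox,mtx,mtz,nxz] rk=15  ker:lnx,otx
∂1c = 0
c vs im∂2: reduces to 0 ⇒ boundary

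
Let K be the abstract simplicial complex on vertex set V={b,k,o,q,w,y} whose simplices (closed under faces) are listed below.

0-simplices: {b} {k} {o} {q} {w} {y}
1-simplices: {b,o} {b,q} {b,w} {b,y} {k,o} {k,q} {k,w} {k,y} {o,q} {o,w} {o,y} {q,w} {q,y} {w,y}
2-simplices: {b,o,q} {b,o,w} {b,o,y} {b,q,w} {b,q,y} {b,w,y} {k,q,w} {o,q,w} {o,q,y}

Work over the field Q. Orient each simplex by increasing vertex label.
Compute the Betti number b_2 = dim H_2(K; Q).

b_2=2

n_0=6 n_1=14 n_2=9  [Q]
∂1: piv[bo,bq,bw,by,ko] rk=5  ker:kq,kw,ky,oq,ow,oy,qw,qy,wy
∂2: piv[boq,bow,boy,bqw,bqy,bwy,kqw] rk=7  ker:oqw,oqy
b_2=(9−7)−0=2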